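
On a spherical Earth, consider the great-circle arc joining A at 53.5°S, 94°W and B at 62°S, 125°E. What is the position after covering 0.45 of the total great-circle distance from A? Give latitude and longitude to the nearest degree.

≈ 76°S, 134°W

From cos δ = sin φ₁ sin φ₂ + cos φ₁ cos φ₂ cos Δλ, the central angle is δ ≈ 1.056 rad (60.5°).
Interpolate at f = 0.45 with slerp weights a = sin((1−f)δ)/sin δ ≈ 0.630, b = sin(fδ)/sin δ ≈ 0.526.
p = a·p₁ + b·p₂ ≈ (-0.168, -0.172, -0.971); φ = arcsin(p_z) ≈ -76.11°, λ = atan2(p_y, p_x) ≈ -134.29°.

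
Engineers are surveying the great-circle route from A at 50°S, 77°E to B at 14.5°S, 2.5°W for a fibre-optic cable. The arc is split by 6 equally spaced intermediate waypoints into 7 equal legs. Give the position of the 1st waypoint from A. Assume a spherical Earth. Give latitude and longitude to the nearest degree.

≈ 49°S, 61°E

The haversine formula gives a central angle δ ≈ 1.261 rad (72.2°) between the endpoints.
Interpolate at f = 1/7 with slerp weights a = sin((1−f)δ)/sin δ ≈ 0.926, b = sin(fδ)/sin δ ≈ 0.188.
p = a·p₁ + b·p₂ ≈ (0.316, 0.572, -0.757); φ = arcsin(p_z) ≈ -49.18°, λ = atan2(p_y, p_x) ≈ 61.10°.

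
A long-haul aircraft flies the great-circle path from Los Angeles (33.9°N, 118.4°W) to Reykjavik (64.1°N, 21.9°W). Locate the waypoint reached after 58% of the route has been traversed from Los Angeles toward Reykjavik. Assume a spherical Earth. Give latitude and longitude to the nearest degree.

≈ 61°N, 81°W

From cos δ = sin φ₁ sin φ₂ + cos φ₁ cos φ₂ cos Δλ, the central angle is δ ≈ 1.092 rad (62.6°).
Interpolate at f = 0.58 with slerp weights a = sin((1−f)δ)/sin δ ≈ 0.499, b = sin(fδ)/sin δ ≈ 0.667.
p = a·p₁ + b·p₂ ≈ (0.073, -0.473, 0.878); φ = arcsin(p_z) ≈ 61.41°, λ = atan2(p_y, p_x) ≈ -81.18°.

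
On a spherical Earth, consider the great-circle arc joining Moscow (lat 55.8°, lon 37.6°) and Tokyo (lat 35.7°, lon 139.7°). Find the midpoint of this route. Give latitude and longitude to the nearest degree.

The haversine formula gives a central angle δ ≈ 1.173 rad (67.2°) between the endpoints.
Interpolate at f = 1/2 with slerp weights a = sin((1−f)δ)/sin δ ≈ 0.600, b = sin(fδ)/sin δ ≈ 0.600.
p = a·p₁ + b·p₂ ≈ (-0.104, 0.521, 0.847); φ = arcsin(p_z) ≈ 57.88°, λ = atan2(p_y, p_x) ≈ 101.33°.

≈ lat 58°, lon 101°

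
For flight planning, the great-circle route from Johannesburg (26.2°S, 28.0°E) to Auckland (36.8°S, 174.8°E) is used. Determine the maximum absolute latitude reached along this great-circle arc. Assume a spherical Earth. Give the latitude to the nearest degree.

≈ 65°S

The great circle lies in the plane with unit normal n̂ = (p₁ × p₂)/|p₁ × p₂|.
Here n̂_z ≈ +0.418; the vertex latitude is φ_max = arccos|n̂_z| ≈ 65.3°.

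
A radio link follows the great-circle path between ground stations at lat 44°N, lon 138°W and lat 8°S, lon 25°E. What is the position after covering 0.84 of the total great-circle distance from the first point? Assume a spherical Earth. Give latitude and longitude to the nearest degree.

≈ lat 13°N, lon 17°E

Write both endpoints as unit vectors p₁, p₂ with components (cos φ cos λ, cos φ sin λ, sin φ).
The central angle between the endpoints is δ = arccos(p₁·p₂) ≈ 2.462 rad (141.1°).
Interpolate at f = 0.84 with slerp weights a = sin((1−f)δ)/sin δ ≈ 0.611, b = sin(fδ)/sin δ ≈ 1.399.
p = a·p₁ + b·p₂ ≈ (0.929, 0.291, 0.230); φ = arcsin(p_z) ≈ 13.28°, λ = atan2(p_y, p_x) ≈ 17.42°.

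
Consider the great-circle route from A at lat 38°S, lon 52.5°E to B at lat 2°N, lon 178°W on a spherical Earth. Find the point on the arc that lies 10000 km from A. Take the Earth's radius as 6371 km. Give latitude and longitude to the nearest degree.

The haversine formula gives a central angle δ ≈ 2.120 rad (121.5°) between the endpoints. The total great-circle distance is δ·R ≈ 2.120 × 6371 ≈ 13510 km, so the target fraction is f = 10000/13510 ≈ 0.740.
Interpolate at f ≈ 0.740 with slerp weights a = sin((1−f)δ)/sin δ ≈ 0.614, b = sin(fδ)/sin δ ≈ 1.173.
p = a·p₁ + b·p₂ ≈ (-0.877, 0.343, -0.337); φ = arcsin(p_z) ≈ -19.69°, λ = atan2(p_y, p_x) ≈ 158.64°.

≈ lat 20°S, lon 159°E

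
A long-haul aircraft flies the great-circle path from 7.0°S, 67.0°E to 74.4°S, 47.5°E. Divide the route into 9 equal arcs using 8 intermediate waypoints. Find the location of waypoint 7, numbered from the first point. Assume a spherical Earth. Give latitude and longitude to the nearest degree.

The haversine formula gives a central angle δ ≈ 1.193 rad (68.3°) between the endpoints.
Interpolate at f = 7/9 with slerp weights a = sin((1−f)δ)/sin δ ≈ 0.282, b = sin(fδ)/sin δ ≈ 0.861.
p = a·p₁ + b·p₂ ≈ (0.266, 0.428, -0.864); φ = arcsin(p_z) ≈ -59.73°, λ = atan2(p_y, p_x) ≈ 58.18°.

≈ 60°S, 58°E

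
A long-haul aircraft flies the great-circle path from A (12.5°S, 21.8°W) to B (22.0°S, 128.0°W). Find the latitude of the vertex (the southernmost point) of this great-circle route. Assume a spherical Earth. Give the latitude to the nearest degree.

≈ 28°S

The great circle lies in the plane with unit normal n̂ = (p₁ × p₂)/|p₁ × p₂|.
Here n̂_z ≈ -0.882; the vertex latitude is φ_max = arccos|n̂_z| ≈ 28.1°.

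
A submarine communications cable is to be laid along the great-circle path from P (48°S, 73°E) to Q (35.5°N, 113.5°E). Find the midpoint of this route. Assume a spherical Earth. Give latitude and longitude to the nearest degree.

Convert each endpoint to a unit vector on the sphere (x = cos φ cos λ, y = cos φ sin λ, z = sin φ).
The central angle between the endpoints is δ = arccos(p₁·p₂) ≈ 1.588 rad (91.0°).
Interpolate at f = 1/2 with slerp weights a = sin((1−f)δ)/sin δ ≈ 0.713, b = sin(fδ)/sin δ ≈ 0.713.
p = a·p₁ + b·p₂ ≈ (-0.092, 0.989, -0.116); φ = arcsin(p_z) ≈ -6.65°, λ = atan2(p_y, p_x) ≈ 95.32°.

≈ (7°S, 95°E)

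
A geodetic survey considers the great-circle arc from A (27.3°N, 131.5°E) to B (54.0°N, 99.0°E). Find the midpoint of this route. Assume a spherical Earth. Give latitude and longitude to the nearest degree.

The haversine formula gives a central angle δ ≈ 0.624 rad (35.8°) between the endpoints.
Interpolate at f = 1/2 with slerp weights a = sin((1−f)δ)/sin δ ≈ 0.525, b = sin(fδ)/sin δ ≈ 0.525.
p = a·p₁ + b·p₂ ≈ (-0.358, 0.655, 0.666); φ = arcsin(p_z) ≈ 41.76°, λ = atan2(p_y, p_x) ≈ 118.65°.

≈ (42°N, 119°E)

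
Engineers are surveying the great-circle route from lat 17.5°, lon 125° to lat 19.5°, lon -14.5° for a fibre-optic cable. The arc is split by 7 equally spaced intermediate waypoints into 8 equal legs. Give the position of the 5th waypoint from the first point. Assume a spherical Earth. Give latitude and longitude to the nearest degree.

≈ lat 42°, lon 35°

Write both endpoints as unit vectors p₁, p₂ with components (cos φ cos λ, cos φ sin λ, sin φ).
The central angle between the endpoints is δ = arccos(p₁·p₂) ≈ 2.194 rad (125.7°).
Interpolate at f = 5/8 with slerp weights a = sin((1−f)δ)/sin δ ≈ 0.902, b = sin(fδ)/sin δ ≈ 1.207.
p = a·p₁ + b·p₂ ≈ (0.608, 0.420, 0.674); φ = arcsin(p_z) ≈ 42.38°, λ = atan2(p_y, p_x) ≈ 34.66°.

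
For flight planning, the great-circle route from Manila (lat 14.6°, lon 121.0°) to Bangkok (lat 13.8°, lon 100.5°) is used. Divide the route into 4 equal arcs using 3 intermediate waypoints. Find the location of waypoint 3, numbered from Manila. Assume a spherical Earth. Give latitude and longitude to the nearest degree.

≈ lat 14°, lon 106°

From cos δ = sin φ₁ sin φ₂ + cos φ₁ cos φ₂ cos Δλ, the central angle is δ ≈ 0.347 rad (19.9°).
Interpolate at f = 3/4 with slerp weights a = sin((1−f)δ)/sin δ ≈ 0.255, b = sin(fδ)/sin δ ≈ 0.757.
p = a·p₁ + b·p₂ ≈ (-0.261, 0.934, 0.245); φ = arcsin(p_z) ≈ 14.16°, λ = atan2(p_y, p_x) ≈ 105.61°.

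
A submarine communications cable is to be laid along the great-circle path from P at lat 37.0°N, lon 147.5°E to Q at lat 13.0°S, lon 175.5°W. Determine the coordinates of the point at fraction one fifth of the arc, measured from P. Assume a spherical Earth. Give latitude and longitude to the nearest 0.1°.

≈ lat 27.6°N, lon 156.7°E

Convert each endpoint to a unit vector on the sphere (x = cos φ cos λ, y = cos φ sin λ, z = sin φ).
The central angle between the endpoints is δ = arccos(p₁·p₂) ≈ 1.063 rad (60.9°).
Interpolate at f = 1/5 with slerp weights a = sin((1−f)δ)/sin δ ≈ 0.860, b = sin(fδ)/sin δ ≈ 0.241.
p = a·p₁ + b·p₂ ≈ (-0.814, 0.351, 0.463); φ = arcsin(p_z) ≈ 27.60°, λ = atan2(p_y, p_x) ≈ 156.69°.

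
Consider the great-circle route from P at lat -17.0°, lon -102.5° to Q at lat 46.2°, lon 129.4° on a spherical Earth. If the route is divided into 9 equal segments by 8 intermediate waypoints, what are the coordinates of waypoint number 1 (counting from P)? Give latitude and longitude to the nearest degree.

Convert each endpoint to a unit vector on the sphere (x = cos φ cos λ, y = cos φ sin λ, z = sin φ).
The central angle between the endpoints is δ = arccos(p₁·p₂) ≈ 2.239 rad (128.3°).
Interpolate at f = 1/9 with slerp weights a = sin((1−f)δ)/sin δ ≈ 1.163, b = sin(fδ)/sin δ ≈ 0.314.
p = a·p₁ + b·p₂ ≈ (-0.379, -0.919, -0.114); φ = arcsin(p_z) ≈ -6.54°, λ = atan2(p_y, p_x) ≈ -112.40°.

≈ lat -7°, lon -112°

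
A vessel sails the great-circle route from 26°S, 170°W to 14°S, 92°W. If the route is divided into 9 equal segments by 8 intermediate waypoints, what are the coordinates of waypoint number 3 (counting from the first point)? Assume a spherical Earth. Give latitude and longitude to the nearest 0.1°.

The haversine formula gives a central angle δ ≈ 1.279 rad (73.3°) between the endpoints.
Interpolate at f = 3/9 with slerp weights a = sin((1−f)δ)/sin δ ≈ 0.786, b = sin(fδ)/sin δ ≈ 0.432.
p = a·p₁ + b·p₂ ≈ (-0.711, -0.541, -0.449); φ = arcsin(p_z) ≈ -26.69°, λ = atan2(p_y, p_x) ≈ -142.69°.

≈ 26.7°S, 142.7°W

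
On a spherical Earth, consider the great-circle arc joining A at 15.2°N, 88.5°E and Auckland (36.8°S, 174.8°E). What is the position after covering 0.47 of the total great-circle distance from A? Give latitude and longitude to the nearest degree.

≈ 13°S, 124°E

Convert each endpoint to a unit vector on the sphere (x = cos φ cos λ, y = cos φ sin λ, z = sin φ).
The central angle between the endpoints is δ = arccos(p₁·p₂) ≈ 1.678 rad (96.2°).
Interpolate at f = 0.47 with slerp weights a = sin((1−f)δ)/sin δ ≈ 0.781, b = sin(fδ)/sin δ ≈ 0.714.
p = a·p₁ + b·p₂ ≈ (-0.549, 0.805, -0.223); φ = arcsin(p_z) ≈ -12.86°, λ = atan2(p_y, p_x) ≈ 124.29°.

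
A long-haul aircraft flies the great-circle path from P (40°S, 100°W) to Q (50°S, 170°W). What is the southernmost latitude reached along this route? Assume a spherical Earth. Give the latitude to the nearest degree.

≈ 52°S

The great circle lies in the plane with unit normal n̂ = (p₁ × p₂)/|p₁ × p₂|.
Here n̂_z ≈ -0.616; the vertex latitude is φ_max = arccos|n̂_z| ≈ 51.9°.
Check via Clairaut: cos φ_max = |cos φ₁| · sin C = cos(40.0°)·sin(126.4°) ≈ 0.616, again giving ≈ 51.9°.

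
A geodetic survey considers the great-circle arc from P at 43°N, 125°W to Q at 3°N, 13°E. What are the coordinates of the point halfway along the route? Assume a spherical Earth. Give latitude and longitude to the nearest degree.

≈ 48°N, 34°W

Write both endpoints as unit vectors p₁, p₂ with components (cos φ cos λ, cos φ sin λ, sin φ).
The central angle between the endpoints is δ = arccos(p₁·p₂) ≈ 2.103 rad (120.5°).
Interpolate at f = 1/2 with slerp weights a = sin((1−f)δ)/sin δ ≈ 1.007, b = sin(fδ)/sin δ ≈ 1.007.
p = a·p₁ + b·p₂ ≈ (0.557, -0.377, 0.740); φ = arcsin(p_z) ≈ 47.70°, λ = atan2(p_y, p_x) ≈ -34.08°.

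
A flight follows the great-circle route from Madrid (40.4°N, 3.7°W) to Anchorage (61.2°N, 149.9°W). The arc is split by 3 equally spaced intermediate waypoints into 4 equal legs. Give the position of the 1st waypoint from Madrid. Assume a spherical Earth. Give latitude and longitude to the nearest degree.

≈ 58°N, 13°W

Convert each endpoint to a unit vector on the sphere (x = cos φ cos λ, y = cos φ sin λ, z = sin φ).
The central angle between the endpoints is δ = arccos(p₁·p₂) ≈ 1.305 rad (74.7°).
Interpolate at f = 1/4 with slerp weights a = sin((1−f)δ)/sin δ ≈ 0.860, b = sin(fδ)/sin δ ≈ 0.332.
p = a·p₁ + b·p₂ ≈ (0.515, -0.122, 0.848); φ = arcsin(p_z) ≈ 58.03°, λ = atan2(p_y, p_x) ≈ -13.38°.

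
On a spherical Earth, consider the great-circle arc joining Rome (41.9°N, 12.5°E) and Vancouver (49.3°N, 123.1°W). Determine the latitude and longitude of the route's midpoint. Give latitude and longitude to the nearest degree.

Write both endpoints as unit vectors p₁, p₂ with components (cos φ cos λ, cos φ sin λ, sin φ).
The central angle between the endpoints is δ = arccos(p₁·p₂) ≈ 1.411 rad (80.8°).
Interpolate at f = 1/2 with slerp weights a = sin((1−f)δ)/sin δ ≈ 0.657, b = sin(fδ)/sin δ ≈ 0.657.
p = a·p₁ + b·p₂ ≈ (0.243, -0.253, 0.936); φ = arcsin(p_z) ≈ 69.45°, λ = atan2(p_y, p_x) ≈ -46.11°.

≈ 69°N, 46°W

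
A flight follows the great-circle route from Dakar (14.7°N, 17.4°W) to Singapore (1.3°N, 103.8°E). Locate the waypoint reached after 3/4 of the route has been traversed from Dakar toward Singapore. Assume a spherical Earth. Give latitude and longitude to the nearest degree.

Convert each endpoint to a unit vector on the sphere (x = cos φ cos λ, y = cos φ sin λ, z = sin φ).
The central angle between the endpoints is δ = arccos(p₁·p₂) ≈ 2.089 rad (119.7°).
Interpolate at f = 3/4 with slerp weights a = sin((1−f)δ)/sin δ ≈ 0.574, b = sin(fδ)/sin δ ≈ 1.151.
p = a·p₁ + b·p₂ ≈ (0.255, 0.951, 0.172); φ = arcsin(p_z) ≈ 9.89°, λ = atan2(p_y, p_x) ≈ 74.97°.

≈ 10°N, 75°E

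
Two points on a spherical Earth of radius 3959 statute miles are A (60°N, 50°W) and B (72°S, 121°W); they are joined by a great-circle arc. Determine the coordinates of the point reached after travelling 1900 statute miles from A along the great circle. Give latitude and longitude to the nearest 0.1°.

Write both endpoints as unit vectors p₁, p₂ with components (cos φ cos λ, cos φ sin λ, sin φ).
The central angle between the endpoints is δ = arccos(p₁·p₂) ≈ 2.455 rad (140.7°). The total great-circle distance is δ·R ≈ 2.455 × 3959 ≈ 9719 mi, so the target fraction is f = 1900/9719 ≈ 0.195.
Interpolate at f ≈ 0.195 with slerp weights a = sin((1−f)δ)/sin δ ≈ 1.450, b = sin(fδ)/sin δ ≈ 0.728.
p = a·p₁ + b·p₂ ≈ (0.350, -0.748, 0.563); φ = arcsin(p_z) ≈ 34.29°, λ = atan2(p_y, p_x) ≈ -64.92°.

≈ (34.3°N, 64.9°W)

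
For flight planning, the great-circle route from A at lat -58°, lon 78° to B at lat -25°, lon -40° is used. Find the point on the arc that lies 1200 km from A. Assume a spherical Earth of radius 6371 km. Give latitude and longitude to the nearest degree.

≈ lat -63°, lon 58°

Convert each endpoint to a unit vector on the sphere (x = cos φ cos λ, y = cos φ sin λ, z = sin φ).
The central angle between the endpoints is δ = arccos(p₁·p₂) ≈ 1.437 rad (82.4°). The total great-circle distance is δ·R ≈ 1.437 × 6371 ≈ 9158 km, so the target fraction is f = 1200/9158 ≈ 0.131.
Interpolate at f ≈ 0.131 with slerp weights a = sin((1−f)δ)/sin δ ≈ 0.957, b = sin(fδ)/sin δ ≈ 0.189.
p = a·p₁ + b·p₂ ≈ (0.237, 0.386, -0.892); φ = arcsin(p_z) ≈ -63.07°, λ = atan2(p_y, p_x) ≈ 58.50°.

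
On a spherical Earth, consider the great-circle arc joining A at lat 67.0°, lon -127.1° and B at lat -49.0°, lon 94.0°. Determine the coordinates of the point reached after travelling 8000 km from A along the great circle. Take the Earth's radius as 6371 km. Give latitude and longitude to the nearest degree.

The haversine formula gives a central angle δ ≈ 2.664 rad (152.6°) between the endpoints. The total great-circle distance is δ·R ≈ 2.664 × 6371 ≈ 16969 km, so the target fraction is f = 8000/16969 ≈ 0.471.
Interpolate at f ≈ 0.471 with slerp weights a = sin((1−f)δ)/sin δ ≈ 2.145, b = sin(fδ)/sin δ ≈ 2.067.
p = a·p₁ + b·p₂ ≈ (-0.600, 0.684, 0.415); φ = arcsin(p_z) ≈ 24.50°, λ = atan2(p_y, p_x) ≈ 131.26°.

≈ lat 24°, lon 131°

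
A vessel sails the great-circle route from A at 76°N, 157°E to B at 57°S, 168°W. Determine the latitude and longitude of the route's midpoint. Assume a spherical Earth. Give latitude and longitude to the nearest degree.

≈ 10°N, 179°W

Write both endpoints as unit vectors p₁, p₂ with components (cos φ cos λ, cos φ sin λ, sin φ).
The central angle between the endpoints is δ = arccos(p₁·p₂) ≈ 2.354 rad (134.9°).
Interpolate at f = 1/2 with slerp weights a = sin((1−f)δ)/sin δ ≈ 1.304, b = sin(fδ)/sin δ ≈ 1.304.
p = a·p₁ + b·p₂ ≈ (-0.985, -0.024, 0.172); φ = arcsin(p_z) ≈ 9.88°, λ = atan2(p_y, p_x) ≈ -178.58°.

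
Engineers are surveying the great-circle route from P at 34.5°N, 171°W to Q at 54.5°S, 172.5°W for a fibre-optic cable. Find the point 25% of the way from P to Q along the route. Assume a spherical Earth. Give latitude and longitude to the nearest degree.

≈ 12°N, 171°W

Convert each endpoint to a unit vector on the sphere (x = cos φ cos λ, y = cos φ sin λ, z = sin φ).
The central angle between the endpoints is δ = arccos(p₁·p₂) ≈ 1.554 rad (89.0°).
Interpolate at f = 0.25 with slerp weights a = sin((1−f)δ)/sin δ ≈ 0.919, b = sin(fδ)/sin δ ≈ 0.379.
p = a·p₁ + b·p₂ ≈ (-0.966, -0.147, 0.212); φ = arcsin(p_z) ≈ 12.25°, λ = atan2(p_y, p_x) ≈ -171.34°.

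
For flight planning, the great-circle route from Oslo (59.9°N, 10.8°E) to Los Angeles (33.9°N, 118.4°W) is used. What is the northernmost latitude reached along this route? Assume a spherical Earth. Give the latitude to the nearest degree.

≈ 71°N

The great circle lies in the plane with unit normal n̂ = (p₁ × p₂)/|p₁ × p₂|.
Here n̂_z ≈ -0.331; the vertex latitude is φ_max = arccos|n̂_z| ≈ 70.7°.
Check via Clairaut: cos φ_max = |cos φ₁| · sin C = cos(59.9°)·sin(41.2°) ≈ 0.331, again giving ≈ 70.7°.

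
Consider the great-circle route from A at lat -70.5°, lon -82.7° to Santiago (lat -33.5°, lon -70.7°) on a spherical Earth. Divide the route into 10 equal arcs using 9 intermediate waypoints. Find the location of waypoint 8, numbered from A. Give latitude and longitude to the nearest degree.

≈ lat -41°, lon -72°

Write both endpoints as unit vectors p₁, p₂ with components (cos φ cos λ, cos φ sin λ, sin φ).
The central angle between the endpoints is δ = arccos(p₁·p₂) ≈ 0.656 rad (37.6°).
Interpolate at f = 8/10 with slerp weights a = sin((1−f)δ)/sin δ ≈ 0.214, b = sin(fδ)/sin δ ≈ 0.821.
p = a·p₁ + b·p₂ ≈ (0.235, -0.717, -0.656); φ = arcsin(p_z) ≈ -40.96°, λ = atan2(p_y, p_x) ≈ -71.83°.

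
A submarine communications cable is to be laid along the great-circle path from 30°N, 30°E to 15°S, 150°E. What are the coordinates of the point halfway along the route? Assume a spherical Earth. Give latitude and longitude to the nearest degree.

Write both endpoints as unit vectors p₁, p₂ with components (cos φ cos λ, cos φ sin λ, sin φ).
The central angle between the endpoints is δ = arccos(p₁·p₂) ≈ 2.150 rad (123.2°).
Interpolate at f = 1/2 with slerp weights a = sin((1−f)δ)/sin δ ≈ 1.051, b = sin(fδ)/sin δ ≈ 1.051.
p = a·p₁ + b·p₂ ≈ (-0.091, 0.963, 0.254); φ = arcsin(p_z) ≈ 14.69°, λ = atan2(p_y, p_x) ≈ 95.40°.

≈ 15°N, 95°E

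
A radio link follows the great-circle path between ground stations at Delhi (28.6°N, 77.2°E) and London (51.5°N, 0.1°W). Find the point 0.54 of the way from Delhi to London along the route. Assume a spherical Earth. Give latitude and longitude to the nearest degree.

≈ 48°N, 43°E

Write both endpoints as unit vectors p₁, p₂ with components (cos φ cos λ, cos φ sin λ, sin φ).
The central angle between the endpoints is δ = arccos(p₁·p₂) ≈ 1.053 rad (60.3°).
Interpolate at f = 0.54 with slerp weights a = sin((1−f)δ)/sin δ ≈ 0.536, b = sin(fδ)/sin δ ≈ 0.620.
p = a·p₁ + b·p₂ ≈ (0.490, 0.458, 0.742); φ = arcsin(p_z) ≈ 47.87°, λ = atan2(p_y, p_x) ≈ 43.08°.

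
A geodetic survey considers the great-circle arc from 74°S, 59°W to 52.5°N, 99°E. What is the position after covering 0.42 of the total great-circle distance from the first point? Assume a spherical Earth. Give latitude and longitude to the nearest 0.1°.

≈ 36.8°S, 80.0°E

Convert each endpoint to a unit vector on the sphere (x = cos φ cos λ, y = cos φ sin λ, z = sin φ).
The central angle between the endpoints is δ = arccos(p₁·p₂) ≈ 2.734 rad (156.7°).
Interpolate at f = 0.42 with slerp weights a = sin((1−f)δ)/sin δ ≈ 2.524, b = sin(fδ)/sin δ ≈ 2.303.
p = a·p₁ + b·p₂ ≈ (0.139, 0.788, -0.600); φ = arcsin(p_z) ≈ -36.84°, λ = atan2(p_y, p_x) ≈ 79.99°.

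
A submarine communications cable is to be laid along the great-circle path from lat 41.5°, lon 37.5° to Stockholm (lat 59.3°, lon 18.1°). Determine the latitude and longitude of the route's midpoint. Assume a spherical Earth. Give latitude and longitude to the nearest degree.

≈ lat 51°, lon 30°

From cos δ = sin φ₁ sin φ₂ + cos φ₁ cos φ₂ cos Δλ, the central angle is δ ≈ 0.375 rad (21.5°).
Interpolate at f = 1/2 with slerp weights a = sin((1−f)δ)/sin δ ≈ 0.509, b = sin(fδ)/sin δ ≈ 0.509.
p = a·p₁ + b·p₂ ≈ (0.549, 0.313, 0.775); φ = arcsin(p_z) ≈ 50.79°, λ = atan2(p_y, p_x) ≈ 29.65°.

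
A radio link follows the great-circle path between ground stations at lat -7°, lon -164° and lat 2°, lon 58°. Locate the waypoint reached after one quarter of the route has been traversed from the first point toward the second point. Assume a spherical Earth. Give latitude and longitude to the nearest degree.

≈ lat -8°, lon 161°

Write both endpoints as unit vectors p₁, p₂ with components (cos φ cos λ, cos φ sin λ, sin φ).
The central angle between the endpoints is δ = arccos(p₁·p₂) ≈ 2.406 rad (137.9°).
Interpolate at f = 1/4 with slerp weights a = sin((1−f)δ)/sin δ ≈ 1.450, b = sin(fδ)/sin δ ≈ 0.843.
p = a·p₁ + b·p₂ ≈ (-0.937, 0.318, -0.147); φ = arcsin(p_z) ≈ -8.47°, λ = atan2(p_y, p_x) ≈ 161.24°.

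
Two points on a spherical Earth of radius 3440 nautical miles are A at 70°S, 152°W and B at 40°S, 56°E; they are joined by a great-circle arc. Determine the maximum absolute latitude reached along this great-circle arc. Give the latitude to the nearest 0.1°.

The great circle lies in the plane with unit normal n̂ = (p₁ × p₂)/|p₁ × p₂|.
Here n̂_z ≈ -0.133; the vertex latitude is φ_max = arccos|n̂_z| ≈ 82.4°.
Check via Clairaut: cos φ_max = |cos φ₁| · sin C = cos(70.0°)·sin(157.2°) ≈ 0.133, again giving ≈ 82.4°.

≈ 82.4°S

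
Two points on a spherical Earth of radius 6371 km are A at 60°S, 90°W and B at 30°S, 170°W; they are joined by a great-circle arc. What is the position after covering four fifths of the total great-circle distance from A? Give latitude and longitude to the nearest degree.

Convert each endpoint to a unit vector on the sphere (x = cos φ cos λ, y = cos φ sin λ, z = sin φ).
The central angle between the endpoints is δ = arccos(p₁·p₂) ≈ 1.038 rad (59.5°).
Interpolate at f = 4/5 with slerp weights a = sin((1−f)δ)/sin δ ≈ 0.239, b = sin(fδ)/sin δ ≈ 0.857.
p = a·p₁ + b·p₂ ≈ (-0.731, -0.248, -0.636); φ = arcsin(p_z) ≈ -39.47°, λ = atan2(p_y, p_x) ≈ -161.22°.

≈ 39°S, 161°W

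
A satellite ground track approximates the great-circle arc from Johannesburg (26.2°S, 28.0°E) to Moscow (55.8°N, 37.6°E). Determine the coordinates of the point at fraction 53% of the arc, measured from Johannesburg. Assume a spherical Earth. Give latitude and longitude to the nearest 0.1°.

From cos δ = sin φ₁ sin φ₂ + cos φ₁ cos φ₂ cos Δλ, the central angle is δ ≈ 1.438 rad (82.4°).
Interpolate at f = 0.53 with slerp weights a = sin((1−f)δ)/sin δ ≈ 0.631, b = sin(fδ)/sin δ ≈ 0.697.
p = a·p₁ + b·p₂ ≈ (0.810, 0.505, 0.298); φ = arcsin(p_z) ≈ 17.31°, λ = atan2(p_y, p_x) ≈ 31.92°.

≈ (17.3°N, 31.9°E)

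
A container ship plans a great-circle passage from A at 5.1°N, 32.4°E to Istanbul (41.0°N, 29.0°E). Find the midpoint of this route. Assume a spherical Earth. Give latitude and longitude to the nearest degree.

From cos δ = sin φ₁ sin φ₂ + cos φ₁ cos φ₂ cos Δλ, the central angle is δ ≈ 0.629 rad (36.0°).
Interpolate at f = 1/2 with slerp weights a = sin((1−f)δ)/sin δ ≈ 0.526, b = sin(fδ)/sin δ ≈ 0.526.
p = a·p₁ + b·p₂ ≈ (0.789, 0.473, 0.392); φ = arcsin(p_z) ≈ 23.06°, λ = atan2(p_y, p_x) ≈ 30.93°.

≈ 23°N, 31°E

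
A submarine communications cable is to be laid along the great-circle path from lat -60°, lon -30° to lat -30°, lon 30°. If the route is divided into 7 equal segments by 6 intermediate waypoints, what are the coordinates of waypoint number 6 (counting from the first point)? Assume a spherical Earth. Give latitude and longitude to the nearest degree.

≈ lat -36°, lon 25°

Convert each endpoint to a unit vector on the sphere (x = cos φ cos λ, y = cos φ sin λ, z = sin φ).
The central angle between the endpoints is δ = arccos(p₁·p₂) ≈ 0.864 rad (49.5°).
Interpolate at f = 6/7 with slerp weights a = sin((1−f)δ)/sin δ ≈ 0.162, b = sin(fδ)/sin δ ≈ 0.887.
p = a·p₁ + b·p₂ ≈ (0.736, 0.344, -0.584); φ = arcsin(p_z) ≈ -35.72°, λ = atan2(p_y, p_x) ≈ 25.05°.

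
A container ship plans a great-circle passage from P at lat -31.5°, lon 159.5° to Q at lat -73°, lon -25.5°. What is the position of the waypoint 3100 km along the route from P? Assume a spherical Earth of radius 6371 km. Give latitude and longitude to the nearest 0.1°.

From cos δ = sin φ₁ sin φ₂ + cos φ₁ cos φ₂ cos Δλ, the central angle is δ ≈ 1.317 rad (75.4°). The total great-circle distance is δ·R ≈ 1.317 × 6371 ≈ 8389 km, so the target fraction is f = 3100/8389 ≈ 0.370.
Interpolate at f ≈ 0.370 with slerp weights a = sin((1−f)δ)/sin δ ≈ 0.763, b = sin(fδ)/sin δ ≈ 0.483.
p = a·p₁ + b·p₂ ≈ (-0.481, 0.167, -0.860); φ = arcsin(p_z) ≈ -59.36°, λ = atan2(p_y, p_x) ≈ 160.88°.

≈ lat -59.4°, lon 160.9°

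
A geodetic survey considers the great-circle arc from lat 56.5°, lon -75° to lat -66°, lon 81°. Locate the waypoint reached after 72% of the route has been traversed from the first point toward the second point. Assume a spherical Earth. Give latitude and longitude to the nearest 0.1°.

≈ lat -50.5°, lon -12.0°

Write both endpoints as unit vectors p₁, p₂ with components (cos φ cos λ, cos φ sin λ, sin φ).
The central angle between the endpoints is δ = arccos(p₁·p₂) ≈ 2.883 rad (165.2°).
Interpolate at f = 0.72 with slerp weights a = sin((1−f)δ)/sin δ ≈ 2.831, b = sin(fδ)/sin δ ≈ 3.428.
p = a·p₁ + b·p₂ ≈ (0.622, -0.132, -0.771); φ = arcsin(p_z) ≈ -50.48°, λ = atan2(p_y, p_x) ≈ -11.96°.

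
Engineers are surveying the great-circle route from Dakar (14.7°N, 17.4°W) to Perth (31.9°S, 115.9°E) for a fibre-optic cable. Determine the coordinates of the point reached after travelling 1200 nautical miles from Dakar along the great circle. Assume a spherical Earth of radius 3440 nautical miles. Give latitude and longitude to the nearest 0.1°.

From cos δ = sin φ₁ sin φ₂ + cos φ₁ cos φ₂ cos Δλ, the central angle is δ ≈ 2.342 rad (134.2°). The total great-circle distance is δ·R ≈ 2.342 × 3440 ≈ 8058 nmi, so the target fraction is f = 1200/8058 ≈ 0.149.
Interpolate at f ≈ 0.149 with slerp weights a = sin((1−f)δ)/sin δ ≈ 1.272, b = sin(fδ)/sin δ ≈ 0.477.
p = a·p₁ + b·p₂ ≈ (0.997, -0.004, 0.071); φ = arcsin(p_z) ≈ 4.06°, λ = atan2(p_y, p_x) ≈ -0.22°.

≈ (4.1°N, 0.2°W)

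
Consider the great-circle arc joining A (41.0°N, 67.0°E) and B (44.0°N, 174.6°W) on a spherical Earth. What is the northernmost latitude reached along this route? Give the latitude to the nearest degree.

The great circle lies in the plane with unit normal n̂ = (p₁ × p₂)/|p₁ × p₂|.
Here n̂_z ≈ +0.487; the vertex latitude is φ_max = arccos|n̂_z| ≈ 60.8°.
Check via Clairaut: cos φ_max = |cos φ₁| · sin C = cos(41.0°)·sin(40.2°) ≈ 0.487, again giving ≈ 60.8°.

≈ 61°N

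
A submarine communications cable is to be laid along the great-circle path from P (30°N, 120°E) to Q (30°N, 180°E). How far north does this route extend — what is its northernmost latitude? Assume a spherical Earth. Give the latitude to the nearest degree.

The great circle lies in the plane with unit normal n̂ = (p₁ × p₂)/|p₁ × p₂|.
Here n̂_z ≈ +0.832; the vertex latitude is φ_max = arccos|n̂_z| ≈ 33.7°.

≈ 34°N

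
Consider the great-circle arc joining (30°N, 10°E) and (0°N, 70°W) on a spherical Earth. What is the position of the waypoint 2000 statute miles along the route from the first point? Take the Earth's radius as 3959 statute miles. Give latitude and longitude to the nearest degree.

≈ (24°N, 22°W)

From cos δ = sin φ₁ sin φ₂ + cos φ₁ cos φ₂ cos Δλ, the central angle is δ ≈ 1.420 rad (81.4°). The total great-circle distance is δ·R ≈ 1.420 × 3959 ≈ 5621 mi, so the target fraction is f = 2000/5621 ≈ 0.356.
Interpolate at f ≈ 0.356 with slerp weights a = sin((1−f)δ)/sin δ ≈ 0.801, b = sin(fδ)/sin δ ≈ 0.490.
p = a·p₁ + b·p₂ ≈ (0.851, -0.339, 0.401); φ = arcsin(p_z) ≈ 23.62°, λ = atan2(p_y, p_x) ≈ -21.75°.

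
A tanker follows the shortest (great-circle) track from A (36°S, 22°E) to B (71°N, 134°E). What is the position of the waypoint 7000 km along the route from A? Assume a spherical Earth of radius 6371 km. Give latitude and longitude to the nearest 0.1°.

The haversine formula gives a central angle δ ≈ 2.284 rad (130.9°) between the endpoints. The total great-circle distance is δ·R ≈ 2.284 × 6371 ≈ 14553 km, so the target fraction is f = 7000/14553 ≈ 0.481.
Interpolate at f ≈ 0.481 with slerp weights a = sin((1−f)δ)/sin δ ≈ 1.226, b = sin(fδ)/sin δ ≈ 1.178.
p = a·p₁ + b·p₂ ≈ (0.653, 0.647, 0.393); φ = arcsin(p_z) ≈ 23.16°, λ = atan2(p_y, p_x) ≈ 44.75°.

≈ (23.2°N, 44.8°E)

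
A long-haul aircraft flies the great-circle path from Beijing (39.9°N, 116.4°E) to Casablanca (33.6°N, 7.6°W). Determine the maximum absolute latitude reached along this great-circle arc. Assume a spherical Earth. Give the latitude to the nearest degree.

The great circle lies in the plane with unit normal n̂ = (p₁ × p₂)/|p₁ × p₂|.
Here n̂_z ≈ -0.530; the vertex latitude is φ_max = arccos|n̂_z| ≈ 58.0°.

≈ 58°N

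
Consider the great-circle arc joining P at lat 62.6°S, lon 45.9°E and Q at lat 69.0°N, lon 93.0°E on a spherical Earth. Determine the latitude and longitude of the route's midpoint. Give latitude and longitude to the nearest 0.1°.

Convert each endpoint to a unit vector on the sphere (x = cos φ cos λ, y = cos φ sin λ, z = sin φ).
The central angle between the endpoints is δ = arccos(p₁·p₂) ≈ 2.370 rad (135.8°).
Interpolate at f = 1/2 with slerp weights a = sin((1−f)δ)/sin δ ≈ 1.328, b = sin(fδ)/sin δ ≈ 1.328.
p = a·p₁ + b·p₂ ≈ (0.400, 0.914, 0.061); φ = arcsin(p_z) ≈ 3.48°, λ = atan2(p_y, p_x) ≈ 66.35°.

≈ lat 3.5°N, lon 66.3°E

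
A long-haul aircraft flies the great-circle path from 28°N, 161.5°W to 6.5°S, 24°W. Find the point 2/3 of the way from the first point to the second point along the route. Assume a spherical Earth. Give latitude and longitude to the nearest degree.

≈ 18°N, 62°W

Convert each endpoint to a unit vector on the sphere (x = cos φ cos λ, y = cos φ sin λ, z = sin φ).
The central angle between the endpoints is δ = arccos(p₁·p₂) ≈ 2.346 rad (134.4°).
Interpolate at f = 2/3 with slerp weights a = sin((1−f)δ)/sin δ ≈ 0.987, b = sin(fδ)/sin δ ≈ 1.400.
p = a·p₁ + b·p₂ ≈ (0.445, -0.842, 0.305); φ = arcsin(p_z) ≈ 17.74°, λ = atan2(p_y, p_x) ≈ -62.17°.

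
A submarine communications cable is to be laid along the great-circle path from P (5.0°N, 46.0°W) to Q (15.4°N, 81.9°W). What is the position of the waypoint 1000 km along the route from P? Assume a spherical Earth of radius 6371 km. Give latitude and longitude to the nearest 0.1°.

≈ (7.9°N, 54.6°W)

From cos δ = sin φ₁ sin φ₂ + cos φ₁ cos φ₂ cos Δλ, the central angle is δ ≈ 0.642 rad (36.8°). The total great-circle distance is δ·R ≈ 0.642 × 6371 ≈ 4088 km, so the target fraction is f = 1000/4088 ≈ 0.245.
Interpolate at f ≈ 0.245 with slerp weights a = sin((1−f)δ)/sin δ ≈ 0.778, b = sin(fδ)/sin δ ≈ 0.261.
p = a·p₁ + b·p₂ ≈ (0.574, -0.807, 0.137); φ = arcsin(p_z) ≈ 7.89°, λ = atan2(p_y, p_x) ≈ -54.57°.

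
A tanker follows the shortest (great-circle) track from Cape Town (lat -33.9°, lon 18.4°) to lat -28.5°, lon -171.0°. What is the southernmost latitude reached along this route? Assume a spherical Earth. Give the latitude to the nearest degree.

≈ -82°

The great circle lies in the plane with unit normal n̂ = (p₁ × p₂)/|p₁ × p₂|.
Here n̂_z ≈ +0.134; the vertex latitude is φ_max = arccos|n̂_z| ≈ 82.3°.
Check via Clairaut: cos φ_max = |cos φ₁| · sin C = cos(33.9°)·sin(170.7°) ≈ 0.134, again giving ≈ 82.3°.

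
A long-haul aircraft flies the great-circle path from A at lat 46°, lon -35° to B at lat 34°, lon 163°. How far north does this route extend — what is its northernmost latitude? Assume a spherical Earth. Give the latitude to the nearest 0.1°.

The great circle lies in the plane with unit normal n̂ = (p₁ × p₂)/|p₁ × p₂|.
Here n̂_z ≈ -0.180; the vertex latitude is φ_max = arccos|n̂_z| ≈ 79.6°.

≈ 79.6°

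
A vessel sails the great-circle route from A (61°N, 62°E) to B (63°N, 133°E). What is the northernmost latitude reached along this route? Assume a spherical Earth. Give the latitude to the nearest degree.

≈ 67°N

The great circle lies in the plane with unit normal n̂ = (p₁ × p₂)/|p₁ × p₂|.
Here n̂_z ≈ +0.396; the vertex latitude is φ_max = arccos|n̂_z| ≈ 66.7°.
Check via Clairaut: cos φ_max = |cos φ₁| · sin C = cos(61.0°)·sin(54.8°) ≈ 0.396, again giving ≈ 66.7°.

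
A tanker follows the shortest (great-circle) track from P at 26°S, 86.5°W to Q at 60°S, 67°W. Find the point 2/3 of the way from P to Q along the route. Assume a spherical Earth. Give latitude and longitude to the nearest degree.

≈ 49°S, 76°W

Write both endpoints as unit vectors p₁, p₂ with components (cos φ cos λ, cos φ sin λ, sin φ).
The central angle between the endpoints is δ = arccos(p₁·p₂) ≈ 0.638 rad (36.6°).
Interpolate at f = 2/3 with slerp weights a = sin((1−f)δ)/sin δ ≈ 0.354, b = sin(fδ)/sin δ ≈ 0.693.
p = a·p₁ + b·p₂ ≈ (0.155, -0.637, -0.755); φ = arcsin(p_z) ≈ -49.05°, λ = atan2(p_y, p_x) ≈ -76.34°.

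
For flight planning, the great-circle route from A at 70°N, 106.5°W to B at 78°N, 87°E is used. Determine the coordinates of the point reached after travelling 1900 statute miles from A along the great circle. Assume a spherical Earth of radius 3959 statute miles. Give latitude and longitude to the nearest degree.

≈ 82°N, 92°E

Write both endpoints as unit vectors p₁, p₂ with components (cos φ cos λ, cos φ sin λ, sin φ).
The central angle between the endpoints is δ = arccos(p₁·p₂) ≈ 0.555 rad (31.8°). The total great-circle distance is δ·R ≈ 0.555 × 3959 ≈ 2196 mi, so the target fraction is f = 1900/2196 ≈ 0.865.
Interpolate at f ≈ 0.865 with slerp weights a = sin((1−f)δ)/sin δ ≈ 0.142, b = sin(fδ)/sin δ ≈ 0.877.
p = a·p₁ + b·p₂ ≈ (-0.004, 0.135, 0.991); φ = arcsin(p_z) ≈ 82.21°, λ = atan2(p_y, p_x) ≈ 91.80°.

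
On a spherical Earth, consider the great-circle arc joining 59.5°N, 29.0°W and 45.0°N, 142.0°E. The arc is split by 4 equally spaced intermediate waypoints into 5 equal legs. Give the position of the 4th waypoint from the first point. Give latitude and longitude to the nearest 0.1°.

≈ 60.0°N, 139.6°E

The haversine formula gives a central angle δ ≈ 1.313 rad (75.2°) between the endpoints.
Interpolate at f = 4/5 with slerp weights a = sin((1−f)δ)/sin δ ≈ 0.268, b = sin(fδ)/sin δ ≈ 0.897.
p = a·p₁ + b·p₂ ≈ (-0.381, 0.325, 0.866); φ = arcsin(p_z) ≈ 59.98°, λ = atan2(p_y, p_x) ≈ 139.56°.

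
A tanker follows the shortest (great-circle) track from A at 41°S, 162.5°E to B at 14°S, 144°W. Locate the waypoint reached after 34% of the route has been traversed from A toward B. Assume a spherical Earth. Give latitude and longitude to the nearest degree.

Convert each endpoint to a unit vector on the sphere (x = cos φ cos λ, y = cos φ sin λ, z = sin φ).
The central angle between the endpoints is δ = arccos(p₁·p₂) ≈ 0.934 rad (53.5°).
Interpolate at f = 0.34 with slerp weights a = sin((1−f)δ)/sin δ ≈ 0.719, b = sin(fδ)/sin δ ≈ 0.388.
p = a·p₁ + b·p₂ ≈ (-0.823, -0.058, -0.566); φ = arcsin(p_z) ≈ -34.45°, λ = atan2(p_y, p_x) ≈ -175.94°.

≈ 34°S, 176°W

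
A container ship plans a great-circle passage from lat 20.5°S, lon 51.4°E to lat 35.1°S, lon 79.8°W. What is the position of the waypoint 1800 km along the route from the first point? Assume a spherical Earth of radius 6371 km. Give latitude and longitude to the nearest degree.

≈ lat 32°S, lon 39°E

Convert each endpoint to a unit vector on the sphere (x = cos φ cos λ, y = cos φ sin λ, z = sin φ).
The central angle between the endpoints is δ = arccos(p₁·p₂) ≈ 1.879 rad (107.7°). The total great-circle distance is δ·R ≈ 1.879 × 6371 ≈ 11972 km, so the target fraction is f = 1800/11972 ≈ 0.150.
Interpolate at f ≈ 0.150 with slerp weights a = sin((1−f)δ)/sin δ ≈ 1.049, b = sin(fδ)/sin δ ≈ 0.293.
p = a·p₁ + b·p₂ ≈ (0.655, 0.532, -0.536); φ = arcsin(p_z) ≈ -32.39°, λ = atan2(p_y, p_x) ≈ 39.09°.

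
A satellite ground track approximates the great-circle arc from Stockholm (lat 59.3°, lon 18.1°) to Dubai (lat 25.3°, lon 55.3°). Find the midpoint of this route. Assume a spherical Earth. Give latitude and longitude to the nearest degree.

Write both endpoints as unit vectors p₁, p₂ with components (cos φ cos λ, cos φ sin λ, sin φ).
The central angle between the endpoints is δ = arccos(p₁·p₂) ≈ 0.745 rad (42.7°).
Interpolate at f = 1/2 with slerp weights a = sin((1−f)δ)/sin δ ≈ 0.537, b = sin(fδ)/sin δ ≈ 0.537.
p = a·p₁ + b·p₂ ≈ (0.537, 0.484, 0.691); φ = arcsin(p_z) ≈ 43.71°, λ = atan2(p_y, p_x) ≈ 42.05°.

≈ lat 44°, lon 42°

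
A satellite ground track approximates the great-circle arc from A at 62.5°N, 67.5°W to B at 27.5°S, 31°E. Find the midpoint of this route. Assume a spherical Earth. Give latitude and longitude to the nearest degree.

The haversine formula gives a central angle δ ≈ 2.060 rad (118.0°) between the endpoints.
Interpolate at f = 1/2 with slerp weights a = sin((1−f)δ)/sin δ ≈ 0.971, b = sin(fδ)/sin δ ≈ 0.971.
p = a·p₁ + b·p₂ ≈ (0.910, 0.029, 0.413); φ = arcsin(p_z) ≈ 24.40°, λ = atan2(p_y, p_x) ≈ 1.85°.

≈ 24°N, 2°E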